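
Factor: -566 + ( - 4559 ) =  - 5125=- 5^3*41^1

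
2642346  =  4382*603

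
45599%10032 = 5471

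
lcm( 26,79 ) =2054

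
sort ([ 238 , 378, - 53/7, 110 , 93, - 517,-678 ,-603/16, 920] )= [-678 , - 517 ,  -  603/16, - 53/7, 93, 110, 238,378, 920]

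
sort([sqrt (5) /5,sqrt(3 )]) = [sqrt( 5 ) /5,sqrt( 3 )]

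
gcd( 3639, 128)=1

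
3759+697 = 4456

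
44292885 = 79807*555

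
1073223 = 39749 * 27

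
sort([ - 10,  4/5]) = [-10, 4/5]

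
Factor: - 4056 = - 2^3*3^1 * 13^2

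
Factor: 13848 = 2^3*3^1*577^1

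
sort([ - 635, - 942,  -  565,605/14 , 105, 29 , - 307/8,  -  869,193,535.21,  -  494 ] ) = [ - 942,-869,- 635, - 565,  -  494, - 307/8,29,605/14,105, 193,535.21 ]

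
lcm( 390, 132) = 8580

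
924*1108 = 1023792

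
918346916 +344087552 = 1262434468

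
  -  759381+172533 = -586848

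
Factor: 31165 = 5^1*23^1*271^1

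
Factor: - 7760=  - 2^4* 5^1*97^1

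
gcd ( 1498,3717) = 7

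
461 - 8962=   -8501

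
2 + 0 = 2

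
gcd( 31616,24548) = 76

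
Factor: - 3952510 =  - 2^1*5^1*395251^1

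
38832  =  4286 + 34546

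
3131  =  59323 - 56192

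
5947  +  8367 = 14314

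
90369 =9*10041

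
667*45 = 30015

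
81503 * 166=13529498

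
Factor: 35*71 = 2485 = 5^1*7^1*71^1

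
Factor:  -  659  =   - 659^1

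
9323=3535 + 5788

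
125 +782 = 907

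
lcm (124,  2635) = 10540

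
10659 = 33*323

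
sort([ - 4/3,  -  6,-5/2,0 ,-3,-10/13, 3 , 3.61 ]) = [ - 6,-3, - 5/2, - 4/3, - 10/13,0, 3,3.61]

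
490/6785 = 98/1357 = 0.07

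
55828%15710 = 8698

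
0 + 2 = 2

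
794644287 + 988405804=1783050091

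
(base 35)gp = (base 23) 12A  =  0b1001001001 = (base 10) 585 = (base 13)360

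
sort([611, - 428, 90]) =[-428,90,611 ]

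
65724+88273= 153997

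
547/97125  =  547/97125 = 0.01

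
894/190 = 4  +  67/95 = 4.71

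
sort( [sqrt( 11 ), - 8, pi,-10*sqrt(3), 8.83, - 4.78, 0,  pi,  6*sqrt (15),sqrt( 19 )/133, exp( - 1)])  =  [ - 10*sqrt(3 ), - 8,-4.78, 0, sqrt(19 ) /133, exp ( - 1 ),pi, pi,sqrt (11 ), 8.83, 6*sqrt( 15 )]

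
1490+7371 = 8861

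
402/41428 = 201/20714 = 0.01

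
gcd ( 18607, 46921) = 1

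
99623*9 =896607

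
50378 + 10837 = 61215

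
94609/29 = 94609/29 = 3262.38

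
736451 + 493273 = 1229724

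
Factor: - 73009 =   -  73009^1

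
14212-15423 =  - 1211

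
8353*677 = 5654981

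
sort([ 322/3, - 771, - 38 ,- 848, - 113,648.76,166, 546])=[ - 848, - 771, -113, - 38,322/3,  166, 546,648.76]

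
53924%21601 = 10722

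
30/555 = 2/37 = 0.05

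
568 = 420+148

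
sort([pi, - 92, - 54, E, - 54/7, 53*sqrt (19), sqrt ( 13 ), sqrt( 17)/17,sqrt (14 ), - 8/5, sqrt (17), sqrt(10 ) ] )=[ - 92,- 54, - 54/7, - 8/5, sqrt(17 )/17, E, pi,sqrt( 10 ),  sqrt( 13 ), sqrt(14), sqrt(17 ), 53*sqrt( 19)] 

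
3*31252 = 93756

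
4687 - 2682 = 2005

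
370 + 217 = 587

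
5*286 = 1430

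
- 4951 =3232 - 8183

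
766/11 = 69+ 7/11 = 69.64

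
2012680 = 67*30040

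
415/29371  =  415/29371 = 0.01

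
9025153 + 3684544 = 12709697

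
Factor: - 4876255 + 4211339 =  -664916= -2^2*7^1*23747^1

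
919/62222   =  919/62222  =  0.01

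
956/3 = 956/3=318.67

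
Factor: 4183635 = 3^1*5^1*278909^1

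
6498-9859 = -3361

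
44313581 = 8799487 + 35514094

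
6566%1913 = 827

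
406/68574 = 203/34287= 0.01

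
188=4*47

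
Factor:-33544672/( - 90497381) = 2^5*7^1*13^( - 1 )*17^1*23^1*71^(  -  1)*383^1 * 98047^(-1 ) 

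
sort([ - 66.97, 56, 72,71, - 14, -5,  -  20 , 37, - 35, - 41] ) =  [-66.97, - 41,-35, - 20,-14  , - 5,37,56, 71, 72 ] 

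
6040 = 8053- 2013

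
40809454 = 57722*707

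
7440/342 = 1240/57  =  21.75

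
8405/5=1681 =1681.00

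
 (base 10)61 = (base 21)2J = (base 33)1S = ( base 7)115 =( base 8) 75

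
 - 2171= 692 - 2863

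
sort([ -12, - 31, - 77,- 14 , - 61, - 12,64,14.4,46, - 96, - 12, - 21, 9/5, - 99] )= [ - 99,  -  96, - 77, - 61, - 31,-21,-14,  -  12, - 12,-12, 9/5,14.4, 46,64 ] 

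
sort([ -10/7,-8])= [ - 8, - 10/7]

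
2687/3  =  2687/3 = 895.67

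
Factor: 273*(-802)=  - 218946= -2^1*3^1*7^1*13^1*401^1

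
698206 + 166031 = 864237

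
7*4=28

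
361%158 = 45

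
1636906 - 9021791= - 7384885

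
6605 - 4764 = 1841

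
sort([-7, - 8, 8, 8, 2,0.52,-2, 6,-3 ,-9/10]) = [  -  8, - 7, - 3, - 2, - 9/10,  0.52, 2, 6, 8, 8 ]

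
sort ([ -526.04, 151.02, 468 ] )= [-526.04, 151.02,468 ] 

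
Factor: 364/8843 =2^2 * 7^1 * 13^1*37^(-1)*239^( -1 )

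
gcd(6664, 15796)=4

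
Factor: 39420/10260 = 73/19 = 19^(  -  1 )*73^1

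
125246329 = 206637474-81391145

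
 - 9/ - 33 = 3/11  =  0.27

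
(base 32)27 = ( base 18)3H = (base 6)155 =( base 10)71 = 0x47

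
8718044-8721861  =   - 3817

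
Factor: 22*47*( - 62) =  - 64108=- 2^2*11^1*31^1*47^1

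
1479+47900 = 49379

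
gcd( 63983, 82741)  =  1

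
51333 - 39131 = 12202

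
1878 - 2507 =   -  629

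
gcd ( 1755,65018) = 1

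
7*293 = 2051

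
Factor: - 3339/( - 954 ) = 7/2 = 2^(  -  1 )*7^1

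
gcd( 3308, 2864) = 4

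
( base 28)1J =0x2F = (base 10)47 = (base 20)27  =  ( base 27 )1K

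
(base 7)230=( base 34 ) 3h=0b1110111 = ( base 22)59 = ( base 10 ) 119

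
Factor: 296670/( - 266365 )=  - 186/167 = - 2^1*3^1*31^1*167^ ( - 1 ) 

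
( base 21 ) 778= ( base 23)62M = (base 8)6252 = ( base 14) 1278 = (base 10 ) 3242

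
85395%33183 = 19029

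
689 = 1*689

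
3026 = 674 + 2352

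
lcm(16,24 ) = 48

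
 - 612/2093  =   - 612/2093 = - 0.29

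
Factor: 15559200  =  2^5*3^2*5^2*2161^1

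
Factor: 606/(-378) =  - 101/63=-3^(-2)* 7^(-1) * 101^1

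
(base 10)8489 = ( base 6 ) 103145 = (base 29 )A2L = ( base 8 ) 20451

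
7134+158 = 7292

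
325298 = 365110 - 39812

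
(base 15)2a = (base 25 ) 1f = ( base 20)20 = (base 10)40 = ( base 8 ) 50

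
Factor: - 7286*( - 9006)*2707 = 177627157212 = 2^2*3^1*19^1 * 79^1*2707^1*3643^1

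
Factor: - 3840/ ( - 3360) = 8/7 = 2^3*7^(-1) 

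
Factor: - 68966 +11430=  - 57536 = -  2^6*29^1* 31^1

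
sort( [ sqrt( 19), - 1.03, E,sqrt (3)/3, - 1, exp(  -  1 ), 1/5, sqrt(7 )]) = [ - 1.03 , - 1, 1/5,exp( - 1), sqrt(3) /3, sqrt (7), E , sqrt(19 )]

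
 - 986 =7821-8807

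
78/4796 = 39/2398=0.02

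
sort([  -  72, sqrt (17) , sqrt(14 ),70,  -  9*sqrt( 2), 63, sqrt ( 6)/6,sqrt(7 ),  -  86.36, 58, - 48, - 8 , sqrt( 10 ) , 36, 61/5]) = [ - 86.36, - 72,-48, - 9*sqrt(2 ), - 8,sqrt( 6 )/6,sqrt( 7),  sqrt( 10) , sqrt( 14), sqrt(17),61/5, 36, 58, 63,70 ] 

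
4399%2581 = 1818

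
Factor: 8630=2^1*5^1*863^1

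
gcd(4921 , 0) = 4921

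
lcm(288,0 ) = 0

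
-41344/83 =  - 499  +  73/83 = -498.12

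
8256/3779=2 + 698/3779 =2.18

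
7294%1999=1297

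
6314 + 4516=10830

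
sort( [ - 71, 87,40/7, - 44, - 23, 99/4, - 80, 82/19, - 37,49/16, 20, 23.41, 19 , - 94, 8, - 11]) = [-94, - 80, - 71, - 44, - 37, - 23, - 11,49/16  ,  82/19, 40/7,8 , 19,20,23.41, 99/4,  87 ] 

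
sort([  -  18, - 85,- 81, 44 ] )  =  [ - 85,- 81,-18,  44] 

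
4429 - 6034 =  - 1605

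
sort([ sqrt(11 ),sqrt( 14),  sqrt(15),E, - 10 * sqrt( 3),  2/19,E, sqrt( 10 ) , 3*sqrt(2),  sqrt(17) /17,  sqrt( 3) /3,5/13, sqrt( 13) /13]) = [ - 10 *sqrt( 3),2/19, sqrt( 17)/17,sqrt(13) /13,5/13, sqrt (3 )/3,E,E,  sqrt( 10 ),sqrt(11),sqrt( 14),sqrt( 15 ),3*sqrt( 2) ] 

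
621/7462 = 621/7462 = 0.08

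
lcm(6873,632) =54984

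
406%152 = 102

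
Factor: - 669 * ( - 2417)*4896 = 7916699808= 2^5*3^3*17^1 * 223^1*2417^1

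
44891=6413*7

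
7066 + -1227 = 5839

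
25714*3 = 77142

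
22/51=22/51=0.43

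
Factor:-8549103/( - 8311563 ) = 3^ ( - 1 )*13^(- 1 )*73^1*103^1*379^1*71039^( - 1) = 2849701/2770521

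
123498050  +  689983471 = 813481521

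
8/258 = 4/129 = 0.03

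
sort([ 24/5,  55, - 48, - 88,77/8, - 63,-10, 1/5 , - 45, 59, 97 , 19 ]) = [ - 88,  -  63, - 48, - 45,  -  10, 1/5, 24/5, 77/8, 19, 55, 59, 97] 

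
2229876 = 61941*36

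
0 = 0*8575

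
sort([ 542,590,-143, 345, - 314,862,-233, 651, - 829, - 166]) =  [ - 829, - 314, - 233, - 166, - 143, 345, 542,590, 651,862 ] 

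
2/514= 1/257 = 0.00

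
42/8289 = 14/2763 = 0.01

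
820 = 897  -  77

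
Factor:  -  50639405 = - 5^1 *59^1*171659^1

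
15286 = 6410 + 8876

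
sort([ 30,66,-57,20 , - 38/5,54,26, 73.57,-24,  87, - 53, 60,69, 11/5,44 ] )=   [ - 57, - 53, - 24,  -  38/5, 11/5,20,26,30,44,54,60,  66,69,  73.57,87]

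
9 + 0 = 9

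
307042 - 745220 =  - 438178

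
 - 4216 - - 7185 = 2969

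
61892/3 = 20630 + 2/3 = 20630.67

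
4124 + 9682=13806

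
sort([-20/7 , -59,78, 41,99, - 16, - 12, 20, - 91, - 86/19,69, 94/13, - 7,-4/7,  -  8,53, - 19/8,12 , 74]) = [ - 91, - 59, - 16, - 12, - 8, - 7, - 86/19, - 20/7, - 19/8, - 4/7, 94/13 , 12,20, 41,53, 69, 74, 78,  99 ] 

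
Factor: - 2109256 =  - 2^3 *263657^1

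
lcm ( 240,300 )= 1200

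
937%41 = 35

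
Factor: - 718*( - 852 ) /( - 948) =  - 50978/79=-2^1*71^1*79^( - 1)  *359^1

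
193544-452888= -259344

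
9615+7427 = 17042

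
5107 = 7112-2005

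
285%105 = 75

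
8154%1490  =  704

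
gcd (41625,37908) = 9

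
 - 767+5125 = 4358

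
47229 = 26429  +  20800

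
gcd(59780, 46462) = 2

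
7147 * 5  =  35735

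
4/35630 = 2/17815 = 0.00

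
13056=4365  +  8691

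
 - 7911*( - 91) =719901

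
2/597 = 2/597 = 0.00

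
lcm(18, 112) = 1008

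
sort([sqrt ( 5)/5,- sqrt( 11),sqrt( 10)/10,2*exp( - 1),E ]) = [-sqrt( 11),sqrt (10)/10 , sqrt( 5)/5, 2*exp(- 1), E]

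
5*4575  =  22875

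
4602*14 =64428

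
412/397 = 412/397 = 1.04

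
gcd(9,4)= 1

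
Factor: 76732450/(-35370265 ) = -2^1*5^1*7^( -1 )*19^1*37^2*59^1*1010579^( - 1) = - 15346490/7074053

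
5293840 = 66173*80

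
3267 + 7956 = 11223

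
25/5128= 25/5128= 0.00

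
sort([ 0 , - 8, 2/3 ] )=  [ - 8, 0 , 2/3] 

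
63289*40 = 2531560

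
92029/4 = 92029/4= 23007.25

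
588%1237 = 588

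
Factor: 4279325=5^2*17^1*10069^1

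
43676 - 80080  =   - 36404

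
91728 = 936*98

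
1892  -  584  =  1308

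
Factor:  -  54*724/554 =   -  2^2*3^3*181^1 *277^( - 1) =- 19548/277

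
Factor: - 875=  - 5^3*7^1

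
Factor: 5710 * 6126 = 34979460 = 2^2*3^1* 5^1*571^1 * 1021^1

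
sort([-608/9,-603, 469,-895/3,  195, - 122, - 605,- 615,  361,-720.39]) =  [-720.39,-615, - 605, - 603,-895/3, - 122,-608/9, 195,361, 469]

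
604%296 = 12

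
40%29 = 11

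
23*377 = 8671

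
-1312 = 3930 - 5242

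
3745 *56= 209720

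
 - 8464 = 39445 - 47909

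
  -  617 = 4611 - 5228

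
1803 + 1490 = 3293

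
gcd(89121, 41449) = 1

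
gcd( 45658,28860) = 74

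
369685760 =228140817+141544943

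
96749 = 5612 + 91137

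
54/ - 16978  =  - 27/8489=   -0.00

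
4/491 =4/491 =0.01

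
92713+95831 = 188544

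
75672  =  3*25224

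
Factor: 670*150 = 2^2*3^1 *5^3*67^1 =100500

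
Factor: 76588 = 2^2*41^1*467^1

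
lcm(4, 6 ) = 12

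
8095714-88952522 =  - 80856808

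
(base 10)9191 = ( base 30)a6b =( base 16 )23e7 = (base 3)110121102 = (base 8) 21747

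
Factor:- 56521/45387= - 3^(-3) * 29^1 * 41^( - 2)*1949^1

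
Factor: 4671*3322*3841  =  2^1*3^3*11^1 * 23^1*151^1*167^1*173^1=59601035142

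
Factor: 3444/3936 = 7/8 =2^( - 3 ) * 7^1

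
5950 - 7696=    - 1746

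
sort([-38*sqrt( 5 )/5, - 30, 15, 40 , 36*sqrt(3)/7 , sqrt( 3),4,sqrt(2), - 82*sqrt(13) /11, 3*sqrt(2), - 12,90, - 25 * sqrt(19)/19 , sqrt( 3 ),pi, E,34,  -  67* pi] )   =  [ -67*pi, - 30, - 82*sqrt(13 ) /11 ,- 38*sqrt(5)/5, - 12,-25*sqrt ( 19 )/19 , sqrt (2 ),sqrt( 3 ) , sqrt(3 ),E,pi , 4,3*sqrt(2 ) , 36*sqrt( 3)/7 , 15,34, 40, 90]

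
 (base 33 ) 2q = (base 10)92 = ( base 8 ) 134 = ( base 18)52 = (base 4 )1130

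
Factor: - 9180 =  - 2^2*3^3*5^1*17^1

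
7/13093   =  7/13093 = 0.00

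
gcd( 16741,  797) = 1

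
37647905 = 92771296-55123391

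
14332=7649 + 6683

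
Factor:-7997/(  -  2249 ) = 11^1*13^(-1 )*173^(  -  1)*727^1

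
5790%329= 197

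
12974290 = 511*25390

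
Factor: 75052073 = 75052073^1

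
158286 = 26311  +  131975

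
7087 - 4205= 2882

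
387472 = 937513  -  550041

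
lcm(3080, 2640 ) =18480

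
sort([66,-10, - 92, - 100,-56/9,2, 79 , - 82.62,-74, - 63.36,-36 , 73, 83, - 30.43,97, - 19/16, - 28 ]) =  [ - 100, - 92, - 82.62, - 74, - 63.36, - 36 , - 30.43, - 28,  -  10, - 56/9, - 19/16,2,66 , 73,79,83, 97] 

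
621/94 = 6+57/94 = 6.61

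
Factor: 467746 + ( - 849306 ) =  - 381560 = - 2^3*5^1*9539^1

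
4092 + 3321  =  7413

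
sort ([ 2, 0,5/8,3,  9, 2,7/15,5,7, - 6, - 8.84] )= [ - 8.84, - 6,0,7/15,5/8, 2, 2, 3,5, 7, 9 ]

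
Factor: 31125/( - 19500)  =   - 2^ ( - 2 )*13^(-1 )*83^1 = - 83/52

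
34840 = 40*871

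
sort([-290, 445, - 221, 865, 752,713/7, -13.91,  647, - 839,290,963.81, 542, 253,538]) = [ - 839, - 290, - 221, - 13.91,713/7,  253,290, 445, 538, 542, 647,752 , 865,963.81 ] 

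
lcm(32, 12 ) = 96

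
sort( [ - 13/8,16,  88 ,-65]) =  [-65, - 13/8,16,88 ]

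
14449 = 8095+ 6354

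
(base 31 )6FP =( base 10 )6256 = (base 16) 1870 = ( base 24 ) akg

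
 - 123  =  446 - 569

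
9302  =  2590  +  6712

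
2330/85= 466/17 = 27.41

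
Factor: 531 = 3^2*59^1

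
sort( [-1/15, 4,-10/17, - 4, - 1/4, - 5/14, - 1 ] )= [-4,-1, - 10/17, - 5/14, - 1/4, - 1/15,4]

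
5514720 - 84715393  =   - 79200673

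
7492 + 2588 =10080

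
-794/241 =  - 794/241 = -3.29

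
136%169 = 136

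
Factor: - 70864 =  - 2^4*43^1*103^1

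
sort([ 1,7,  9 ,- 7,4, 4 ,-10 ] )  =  [ - 10, - 7,1,4,4,7, 9]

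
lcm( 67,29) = 1943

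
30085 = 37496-7411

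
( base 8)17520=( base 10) 8016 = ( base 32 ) 7qg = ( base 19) 133h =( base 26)bm8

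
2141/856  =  2+429/856 = 2.50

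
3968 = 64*62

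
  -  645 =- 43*15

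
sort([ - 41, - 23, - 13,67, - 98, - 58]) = [ - 98,- 58, - 41, - 23 ,-13 , 67]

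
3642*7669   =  27930498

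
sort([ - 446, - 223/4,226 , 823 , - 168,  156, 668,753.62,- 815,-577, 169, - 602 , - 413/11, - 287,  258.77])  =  [ - 815 , - 602,-577, - 446, - 287,- 168, - 223/4 , - 413/11, 156, 169,  226, 258.77,  668,  753.62,  823 ] 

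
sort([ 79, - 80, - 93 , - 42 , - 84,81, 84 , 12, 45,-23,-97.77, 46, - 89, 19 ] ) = [-97.77 , - 93, - 89, - 84, - 80, - 42, - 23,12,19, 45, 46, 79, 81,84]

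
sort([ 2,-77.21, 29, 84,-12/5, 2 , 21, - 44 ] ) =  [ - 77.21, - 44, - 12/5,2,2, 21, 29, 84]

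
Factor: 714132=2^2 *3^2 * 83^1*239^1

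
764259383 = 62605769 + 701653614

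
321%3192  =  321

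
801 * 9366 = 7502166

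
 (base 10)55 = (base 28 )1R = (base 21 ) 2d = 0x37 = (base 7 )106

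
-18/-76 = 9/38 = 0.24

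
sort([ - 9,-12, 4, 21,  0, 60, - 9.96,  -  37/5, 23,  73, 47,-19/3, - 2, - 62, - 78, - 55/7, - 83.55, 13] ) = [  -  83.55,-78, - 62, - 12,-9.96, - 9, - 55/7 ,-37/5, - 19/3,- 2,0,4, 13, 21 , 23, 47, 60, 73]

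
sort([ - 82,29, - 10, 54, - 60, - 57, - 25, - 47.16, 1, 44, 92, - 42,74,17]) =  [ - 82, - 60 , - 57, - 47.16, - 42,  -  25, - 10,1,17, 29, 44,54,74,92 ] 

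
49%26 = 23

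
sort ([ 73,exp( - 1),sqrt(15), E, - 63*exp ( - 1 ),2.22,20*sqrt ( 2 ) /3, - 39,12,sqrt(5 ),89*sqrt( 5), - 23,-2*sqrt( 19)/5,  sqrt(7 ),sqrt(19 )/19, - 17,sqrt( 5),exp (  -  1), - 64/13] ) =[ - 39, - 63*exp( - 1), - 23,-17, - 64/13, - 2*sqrt( 19 ) /5, sqrt(  19 ) /19,exp( - 1 ),exp( -1),2.22, sqrt(5),sqrt(5), sqrt(7 ),E,sqrt( 15),20*sqrt( 2 ) /3, 12,73,89*sqrt(5 )]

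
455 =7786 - 7331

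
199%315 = 199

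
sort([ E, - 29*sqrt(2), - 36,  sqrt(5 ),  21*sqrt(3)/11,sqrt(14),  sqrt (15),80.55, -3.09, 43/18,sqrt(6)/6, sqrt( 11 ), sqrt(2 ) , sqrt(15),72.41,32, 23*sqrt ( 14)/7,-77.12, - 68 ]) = [ - 77.12 , - 68, - 29 * sqrt(2 ), - 36 ,- 3.09, sqrt (6)/6,  sqrt( 2) , sqrt(5), 43/18, E,  21*sqrt( 3)/11 , sqrt(11 ),sqrt( 14 ), sqrt( 15), sqrt(15), 23*sqrt(14 ) /7,32, 72.41,80.55] 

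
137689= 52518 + 85171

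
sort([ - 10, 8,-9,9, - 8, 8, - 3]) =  [-10, - 9, - 8, - 3,8,  8,  9 ]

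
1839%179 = 49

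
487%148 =43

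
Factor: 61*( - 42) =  - 2^1*3^1*7^1*61^1= - 2562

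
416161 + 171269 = 587430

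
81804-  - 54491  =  136295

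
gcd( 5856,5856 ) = 5856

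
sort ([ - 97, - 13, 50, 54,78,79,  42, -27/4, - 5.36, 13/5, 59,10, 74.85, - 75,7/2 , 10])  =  [ - 97,  -  75, - 13, - 27/4,  -  5.36,13/5, 7/2, 10 , 10,42,50 , 54,59, 74.85, 78,79] 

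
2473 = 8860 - 6387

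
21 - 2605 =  - 2584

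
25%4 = 1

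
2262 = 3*754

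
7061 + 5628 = 12689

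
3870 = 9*430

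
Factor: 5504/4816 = 2^3 * 7^ ( - 1) = 8/7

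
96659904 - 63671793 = 32988111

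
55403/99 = 55403/99 = 559.63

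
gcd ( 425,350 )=25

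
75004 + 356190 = 431194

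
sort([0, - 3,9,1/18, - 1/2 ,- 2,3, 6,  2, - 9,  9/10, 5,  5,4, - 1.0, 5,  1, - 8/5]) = [  -  9,-3, - 2, - 8/5, - 1.0,-1/2,0,1/18,9/10,1, 2,3,4, 5,5,5, 6,9 ]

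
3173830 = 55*57706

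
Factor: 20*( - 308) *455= - 2802800 = -2^4*5^2*7^2*11^1*13^1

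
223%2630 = 223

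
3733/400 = 9+ 133/400 = 9.33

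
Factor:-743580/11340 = -459/7 = -3^3*7^( - 1 )*17^1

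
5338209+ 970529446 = 975867655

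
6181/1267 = 883/181 = 4.88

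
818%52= 38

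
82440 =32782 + 49658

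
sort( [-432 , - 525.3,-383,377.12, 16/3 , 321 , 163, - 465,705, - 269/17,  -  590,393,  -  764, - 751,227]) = [ -764, - 751, - 590, - 525.3  , - 465, - 432,-383,  -  269/17,16/3,  163,227 , 321, 377.12,  393 , 705 ] 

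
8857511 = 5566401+3291110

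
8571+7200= 15771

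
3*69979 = 209937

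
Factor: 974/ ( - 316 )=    - 2^(- 1)*79^ (  -  1)*487^1 = - 487/158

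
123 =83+40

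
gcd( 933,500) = 1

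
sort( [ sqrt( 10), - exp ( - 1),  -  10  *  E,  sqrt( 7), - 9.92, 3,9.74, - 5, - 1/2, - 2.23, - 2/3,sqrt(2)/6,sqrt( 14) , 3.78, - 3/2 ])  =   [ - 10*E, - 9.92, - 5, - 2.23 , - 3/2, - 2/3, - 1/2, - exp( - 1),sqrt(2)/6, sqrt( 7 ),3,sqrt ( 10 ), sqrt( 14),3.78,9.74]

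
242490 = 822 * 295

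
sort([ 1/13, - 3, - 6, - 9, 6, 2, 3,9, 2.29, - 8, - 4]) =[ - 9,-8,-6,-4,-3,  1/13, 2 , 2.29, 3, 6,  9]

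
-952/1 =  - 952 = - 952.00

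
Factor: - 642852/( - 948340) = 160713/237085 =3^2*5^( - 1) * 7^1 * 2551^1*47417^( - 1 ) 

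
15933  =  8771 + 7162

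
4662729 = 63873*73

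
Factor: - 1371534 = -2^1*3^1*19^1*53^1*227^1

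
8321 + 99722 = 108043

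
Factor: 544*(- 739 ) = - 2^5 * 17^1*739^1 = -402016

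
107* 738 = 78966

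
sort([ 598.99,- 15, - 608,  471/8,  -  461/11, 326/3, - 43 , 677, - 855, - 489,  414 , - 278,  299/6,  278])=[ - 855, - 608,  -  489, - 278, - 43,- 461/11, - 15,  299/6 , 471/8,326/3,278,414, 598.99, 677 ] 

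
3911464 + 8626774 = 12538238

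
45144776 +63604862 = 108749638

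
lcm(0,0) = 0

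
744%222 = 78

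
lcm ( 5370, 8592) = 42960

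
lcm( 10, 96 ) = 480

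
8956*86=770216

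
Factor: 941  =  941^1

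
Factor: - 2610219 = - 3^1*59^1*14747^1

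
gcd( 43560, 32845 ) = 5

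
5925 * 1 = 5925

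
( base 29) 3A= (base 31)34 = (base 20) 4H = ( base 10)97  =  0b1100001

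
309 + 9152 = 9461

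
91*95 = 8645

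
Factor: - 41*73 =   -  41^1*73^1 = -2993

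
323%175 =148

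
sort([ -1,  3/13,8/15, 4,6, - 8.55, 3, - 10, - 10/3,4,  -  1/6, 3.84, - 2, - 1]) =[- 10, - 8.55,  -  10/3, - 2, - 1,-1 , - 1/6, 3/13 , 8/15, 3,3.84, 4,4,  6 ] 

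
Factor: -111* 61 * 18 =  - 2^1*3^3 * 37^1*61^1 = -  121878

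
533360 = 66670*8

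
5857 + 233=6090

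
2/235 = 2/235 = 0.01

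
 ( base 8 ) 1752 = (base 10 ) 1002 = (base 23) 1KD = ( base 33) UC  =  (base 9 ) 1333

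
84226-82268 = 1958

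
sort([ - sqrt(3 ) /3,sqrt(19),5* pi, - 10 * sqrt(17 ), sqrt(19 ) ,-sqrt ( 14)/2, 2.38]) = [-10*sqrt(17), - sqrt(14 ) /2, - sqrt (3 ) /3, 2.38 , sqrt(19 ), sqrt( 19 ), 5 * pi ]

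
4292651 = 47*91333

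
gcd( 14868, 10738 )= 826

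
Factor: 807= 3^1*269^1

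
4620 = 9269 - 4649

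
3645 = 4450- 805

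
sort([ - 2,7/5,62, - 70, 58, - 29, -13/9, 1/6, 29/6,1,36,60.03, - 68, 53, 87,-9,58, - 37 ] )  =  [ - 70, - 68, - 37, - 29, -9,-2, - 13/9,1/6, 1, 7/5, 29/6,36, 53,  58 , 58, 60.03,62,87 ] 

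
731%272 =187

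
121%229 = 121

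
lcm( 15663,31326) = 31326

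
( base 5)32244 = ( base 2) 100010010111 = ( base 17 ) 7A6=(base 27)30C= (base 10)2199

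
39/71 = 39/71 = 0.55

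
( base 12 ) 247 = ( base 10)343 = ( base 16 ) 157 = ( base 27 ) CJ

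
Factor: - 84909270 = - 2^1*3^1 * 5^1*1151^1*2459^1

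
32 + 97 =129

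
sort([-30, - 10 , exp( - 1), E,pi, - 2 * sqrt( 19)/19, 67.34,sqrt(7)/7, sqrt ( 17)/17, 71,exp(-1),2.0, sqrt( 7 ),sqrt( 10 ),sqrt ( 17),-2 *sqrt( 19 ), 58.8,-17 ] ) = [  -  30, -17, - 10,-2*sqrt( 19 ), - 2*sqrt( 19 ) /19,  sqrt(17) /17,exp(-1),exp(  -  1), sqrt( 7 )/7,2.0, sqrt( 7),E, pi,sqrt( 10), sqrt( 17),58.8,67.34,71] 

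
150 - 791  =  -641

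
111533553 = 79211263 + 32322290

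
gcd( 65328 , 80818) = 2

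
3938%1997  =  1941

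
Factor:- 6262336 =-2^6*97849^1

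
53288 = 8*6661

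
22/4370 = 11/2185 = 0.01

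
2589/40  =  2589/40 = 64.72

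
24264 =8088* 3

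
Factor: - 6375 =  - 3^1*5^3*17^1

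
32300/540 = 59 + 22/27 = 59.81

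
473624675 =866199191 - 392574516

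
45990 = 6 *7665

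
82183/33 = 82183/33 = 2490.39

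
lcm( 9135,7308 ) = 36540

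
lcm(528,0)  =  0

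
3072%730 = 152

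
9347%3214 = 2919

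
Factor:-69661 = -69661^1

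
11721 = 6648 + 5073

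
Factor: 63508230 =2^1*3^2*5^1*353^1 * 1999^1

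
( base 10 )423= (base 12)2b3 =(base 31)DK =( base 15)1d3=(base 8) 647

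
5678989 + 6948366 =12627355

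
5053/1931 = 2 + 1191/1931 =2.62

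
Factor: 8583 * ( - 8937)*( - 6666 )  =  511324002486 = 2^1*3^5*11^1*101^1*331^1*2861^1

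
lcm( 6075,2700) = 24300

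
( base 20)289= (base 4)33021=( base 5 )12334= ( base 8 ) 1711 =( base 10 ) 969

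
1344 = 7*192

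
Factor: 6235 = 5^1*29^1*43^1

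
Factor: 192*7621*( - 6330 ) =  - 9262258560  =  - 2^7*3^2*5^1*211^1*7621^1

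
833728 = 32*26054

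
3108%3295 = 3108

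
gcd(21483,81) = 9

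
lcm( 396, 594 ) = 1188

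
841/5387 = 841/5387 = 0.16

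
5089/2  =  2544 + 1/2 = 2544.50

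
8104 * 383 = 3103832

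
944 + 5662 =6606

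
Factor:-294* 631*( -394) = 2^2*3^1 * 7^2*197^1*631^1 = 73092516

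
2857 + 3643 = 6500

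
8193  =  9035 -842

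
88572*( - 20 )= -1771440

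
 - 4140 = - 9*460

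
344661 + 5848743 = 6193404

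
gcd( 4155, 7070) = 5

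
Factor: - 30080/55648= - 20/37 = - 2^2  *5^1 * 37^ ( - 1)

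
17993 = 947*19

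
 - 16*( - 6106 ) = 97696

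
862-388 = 474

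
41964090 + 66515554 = 108479644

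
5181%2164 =853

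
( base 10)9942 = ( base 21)11B9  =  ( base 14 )38a2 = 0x26d6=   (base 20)14h2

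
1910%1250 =660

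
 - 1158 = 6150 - 7308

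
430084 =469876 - 39792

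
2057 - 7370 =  - 5313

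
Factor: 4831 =4831^1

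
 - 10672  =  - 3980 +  - 6692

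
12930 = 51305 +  - 38375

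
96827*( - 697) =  -67488419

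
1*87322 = 87322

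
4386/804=731/134= 5.46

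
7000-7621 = -621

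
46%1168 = 46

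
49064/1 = 49064  =  49064.00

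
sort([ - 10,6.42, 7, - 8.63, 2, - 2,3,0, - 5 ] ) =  [ - 10, - 8.63 ,-5, - 2  ,  0, 2, 3, 6.42,  7 ] 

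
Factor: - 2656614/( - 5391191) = 2^1*3^1*13^ ( - 1) * 414707^( - 1)*442769^1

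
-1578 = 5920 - 7498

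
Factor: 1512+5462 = 6974 = 2^1*11^1*317^1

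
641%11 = 3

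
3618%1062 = 432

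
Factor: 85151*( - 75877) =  - 6461002427 = - 11^1*23^1*3299^1*7741^1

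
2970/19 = 2970/19 = 156.32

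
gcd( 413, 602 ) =7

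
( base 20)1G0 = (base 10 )720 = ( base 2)1011010000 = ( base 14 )396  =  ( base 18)240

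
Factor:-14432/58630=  - 16/65 = -2^4*5^( - 1 )* 13^( - 1)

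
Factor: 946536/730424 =118317/91303=3^1*39439^1 * 91303^( - 1 ) 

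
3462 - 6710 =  - 3248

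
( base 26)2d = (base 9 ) 72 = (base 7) 122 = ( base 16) 41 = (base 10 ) 65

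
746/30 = 373/15 = 24.87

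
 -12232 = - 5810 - 6422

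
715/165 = 4 + 1/3 =4.33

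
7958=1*7958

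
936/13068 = 26/363 = 0.07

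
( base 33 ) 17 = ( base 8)50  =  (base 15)2A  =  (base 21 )1j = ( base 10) 40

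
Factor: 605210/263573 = 2^1*5^1 * 60521^1 * 263573^( - 1)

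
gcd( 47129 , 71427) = 1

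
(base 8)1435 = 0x31D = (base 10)797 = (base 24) 195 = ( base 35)MR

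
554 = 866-312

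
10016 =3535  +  6481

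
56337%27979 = 379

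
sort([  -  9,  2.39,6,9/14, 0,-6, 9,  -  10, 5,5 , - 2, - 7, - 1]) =[-10,- 9,- 7, - 6, - 2, - 1,0, 9/14, 2.39, 5, 5,6, 9 ]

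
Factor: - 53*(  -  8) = 2^3*53^1 = 424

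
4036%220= 76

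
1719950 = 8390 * 205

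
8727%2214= 2085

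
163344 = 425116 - 261772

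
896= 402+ 494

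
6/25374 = 1/4229 = 0.00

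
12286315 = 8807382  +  3478933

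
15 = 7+8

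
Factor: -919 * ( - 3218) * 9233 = 27305138686=2^1*7^1*919^1*1319^1 * 1609^1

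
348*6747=2347956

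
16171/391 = 16171/391 = 41.36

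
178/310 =89/155= 0.57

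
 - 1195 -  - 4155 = 2960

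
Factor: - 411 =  - 3^1*137^1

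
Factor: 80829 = 3^2*7^1*1283^1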